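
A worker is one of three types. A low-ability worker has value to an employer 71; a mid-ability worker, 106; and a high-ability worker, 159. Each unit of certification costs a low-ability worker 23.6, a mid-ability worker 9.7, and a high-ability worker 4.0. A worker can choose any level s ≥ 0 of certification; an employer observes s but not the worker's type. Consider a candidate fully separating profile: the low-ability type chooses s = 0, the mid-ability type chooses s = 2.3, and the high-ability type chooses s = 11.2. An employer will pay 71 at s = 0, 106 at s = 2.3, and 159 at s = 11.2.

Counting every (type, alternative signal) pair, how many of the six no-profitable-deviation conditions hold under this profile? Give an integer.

High-ability (own payoff 159 − 4.0×11.2 = 114.2): to s=0 gives 71 → no gain ✓; to s=2.3 gives 106 − 4.0×2.3 = 96.8 → no gain ✓.
Low-ability (own payoff 71): to s=2.3 gives 106 − 23.6×2.3 = 51.72 → no gain ✓; to s=11.2 gives 159 − 23.6×11.2 = -105.32 → no gain ✓.
Mid-ability (own payoff 106 − 9.7×2.3 = 83.69): to s=0 gives 71 → no gain ✓; to s=11.2 gives 159 − 9.7×11.2 = 50.36 → no gain ✓.
6 of the 6 constraints hold; this profile is a separating equilibrium.

6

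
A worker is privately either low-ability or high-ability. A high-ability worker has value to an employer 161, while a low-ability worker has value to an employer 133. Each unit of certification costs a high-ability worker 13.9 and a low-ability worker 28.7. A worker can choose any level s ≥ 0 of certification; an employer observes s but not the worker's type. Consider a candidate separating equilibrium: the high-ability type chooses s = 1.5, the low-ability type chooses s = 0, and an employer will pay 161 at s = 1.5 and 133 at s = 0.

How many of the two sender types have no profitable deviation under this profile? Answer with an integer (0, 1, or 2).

Low-ability type: stay at 0 → 133; mimic → 161 − 28.7 × 1.5 = 117.95. IC holds (133 ≥ 117.95).
High-ability type: signal → 161 − 13.9 × 1.5 = 140.15; deviate to 0 → 133. IC holds (140.15 ≥ 133).
2 of 2 constraints hold, so this is a separating equilibrium.

2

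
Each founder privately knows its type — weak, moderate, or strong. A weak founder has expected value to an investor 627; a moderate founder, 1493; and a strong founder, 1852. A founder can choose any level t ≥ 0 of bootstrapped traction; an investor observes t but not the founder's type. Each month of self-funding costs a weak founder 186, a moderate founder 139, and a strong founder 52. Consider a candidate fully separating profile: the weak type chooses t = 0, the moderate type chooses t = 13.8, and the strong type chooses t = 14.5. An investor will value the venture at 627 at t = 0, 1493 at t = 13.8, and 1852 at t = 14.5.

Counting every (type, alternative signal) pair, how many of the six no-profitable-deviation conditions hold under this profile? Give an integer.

4

Moderate (own payoff 1493 − 139×13.8 = -425.2): to t=0 gives 627 → profitable ✗; to t=14.5 gives 1852 − 139×14.5 = -163.5 → profitable ✗.
Strong (own payoff 1852 − 52×14.5 = 1098): to t=0 gives 627 → no gain ✓; to t=13.8 gives 1493 − 52×13.8 = 775.4 → no gain ✓.
Weak (own payoff 627): to t=13.8 gives 1493 − 186×13.8 = -1073.8 → no gain ✓; to t=14.5 gives 1852 − 186×14.5 = -845 → no gain ✓.
4 of the 6 constraints hold; not an equilibrium.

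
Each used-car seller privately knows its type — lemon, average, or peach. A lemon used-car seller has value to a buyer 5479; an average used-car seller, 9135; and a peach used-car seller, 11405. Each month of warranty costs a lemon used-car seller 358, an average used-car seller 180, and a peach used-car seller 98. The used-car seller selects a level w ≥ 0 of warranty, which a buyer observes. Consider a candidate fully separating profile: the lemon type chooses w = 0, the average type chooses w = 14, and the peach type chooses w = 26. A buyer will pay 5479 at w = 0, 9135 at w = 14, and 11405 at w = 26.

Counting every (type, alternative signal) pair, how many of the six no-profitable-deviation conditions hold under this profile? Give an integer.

Average (own payoff 9135 − 180×14 = 6615): to w=0 gives 5479 → no gain ✓; to w=26 gives 11405 − 180×26 = 6725 → profitable ✗.
Peach (own payoff 11405 − 98×26 = 8857): to w=0 gives 5479 → no gain ✓; to w=14 gives 9135 − 98×14 = 7763 → no gain ✓.
Lemon (own payoff 5479): to w=14 gives 9135 − 358×14 = 4123 → no gain ✓; to w=26 gives 11405 − 358×26 = 2097 → no gain ✓.
5 of the 6 constraints hold; not an equilibrium.

5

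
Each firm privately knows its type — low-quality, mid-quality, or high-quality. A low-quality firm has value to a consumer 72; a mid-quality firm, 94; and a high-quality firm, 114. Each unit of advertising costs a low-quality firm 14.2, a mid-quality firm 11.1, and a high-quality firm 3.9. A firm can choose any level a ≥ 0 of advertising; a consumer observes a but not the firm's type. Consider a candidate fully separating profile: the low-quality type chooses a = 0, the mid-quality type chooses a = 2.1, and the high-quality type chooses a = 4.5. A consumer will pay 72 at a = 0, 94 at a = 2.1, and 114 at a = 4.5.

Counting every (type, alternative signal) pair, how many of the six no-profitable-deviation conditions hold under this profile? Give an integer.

Mid-quality (own payoff 94 − 11.1×2.1 = 70.69): to a=0 gives 72 → profitable ✗; to a=4.5 gives 114 − 11.1×4.5 = 64.05 → no gain ✓.
High-quality (own payoff 114 − 3.9×4.5 = 96.45): to a=0 gives 72 → no gain ✓; to a=2.1 gives 94 − 3.9×2.1 = 85.81 → no gain ✓.
Low-quality (own payoff 72): to a=2.1 gives 94 − 14.2×2.1 = 64.18 → no gain ✓; to a=4.5 gives 114 − 14.2×4.5 = 50.1 → no gain ✓.
5 of the 6 constraints hold; not an equilibrium.

5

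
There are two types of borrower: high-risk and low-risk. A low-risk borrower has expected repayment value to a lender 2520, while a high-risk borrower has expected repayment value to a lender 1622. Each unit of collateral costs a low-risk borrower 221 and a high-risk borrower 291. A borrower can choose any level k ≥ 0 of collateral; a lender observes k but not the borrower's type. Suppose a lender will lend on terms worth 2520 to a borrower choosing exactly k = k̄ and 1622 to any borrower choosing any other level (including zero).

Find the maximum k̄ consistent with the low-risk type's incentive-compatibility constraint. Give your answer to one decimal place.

Choosing k̄ yields the low-risk type 2520 − 221·k̄; choosing zero yields 1622.
The low-risk type is indifferent at 2520 − 221·k̄ = 1622, i.e. k̄ = (2520 − 1622) / 221 ≈ 4.1.
For any k̄ above 4.1 the low-risk type would rather pool at zero, so separation collapses.

4.1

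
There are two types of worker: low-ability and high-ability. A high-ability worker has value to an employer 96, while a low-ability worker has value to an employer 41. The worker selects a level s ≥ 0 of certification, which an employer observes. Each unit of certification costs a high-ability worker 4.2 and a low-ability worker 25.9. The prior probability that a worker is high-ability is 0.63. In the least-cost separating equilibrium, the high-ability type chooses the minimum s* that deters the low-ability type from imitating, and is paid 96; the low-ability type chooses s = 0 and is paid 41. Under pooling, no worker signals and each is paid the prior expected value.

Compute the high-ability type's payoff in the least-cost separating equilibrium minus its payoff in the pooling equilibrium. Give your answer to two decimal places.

11.43

Least-cost separating signal: s* solves 41 = 96 − 25.9·s*, so s* = (96 − 41)/25.9 ≈ 2.1236.
High-ability type's separating payoff: 96 − 4.2 × s* = 96 − 4.2 × (96 − 41)/25.9 = 96 − 231/25.9 ≈ 87.0811.
Pooling payoff: 0.63 × 96 + 0.37 × 41 = 75.65.
Difference: 87.0811 − 75.65 = 11.4311, i.e. 11.43 to two decimal places.
The high-ability type prefers to separate.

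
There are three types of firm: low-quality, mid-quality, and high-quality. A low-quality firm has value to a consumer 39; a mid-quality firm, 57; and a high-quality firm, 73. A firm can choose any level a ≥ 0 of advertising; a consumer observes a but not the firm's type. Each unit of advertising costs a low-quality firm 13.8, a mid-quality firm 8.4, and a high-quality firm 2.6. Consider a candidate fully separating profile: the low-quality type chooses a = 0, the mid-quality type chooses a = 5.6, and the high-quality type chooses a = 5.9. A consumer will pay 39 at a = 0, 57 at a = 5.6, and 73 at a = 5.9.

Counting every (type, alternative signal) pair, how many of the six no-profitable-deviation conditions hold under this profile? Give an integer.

4

Low-quality (own payoff 39): to a=5.6 gives 57 − 13.8×5.6 = -20.28 → no gain ✓; to a=5.9 gives 73 − 13.8×5.9 = -8.42 → no gain ✓.
High-quality (own payoff 73 − 2.6×5.9 = 57.66): to a=0 gives 39 → no gain ✓; to a=5.6 gives 57 − 2.6×5.6 = 42.44 → no gain ✓.
Mid-quality (own payoff 57 − 8.4×5.6 = 9.96): to a=0 gives 39 → profitable ✗; to a=5.9 gives 73 − 8.4×5.9 = 23.44 → profitable ✗.
4 of the 6 constraints hold; not an equilibrium.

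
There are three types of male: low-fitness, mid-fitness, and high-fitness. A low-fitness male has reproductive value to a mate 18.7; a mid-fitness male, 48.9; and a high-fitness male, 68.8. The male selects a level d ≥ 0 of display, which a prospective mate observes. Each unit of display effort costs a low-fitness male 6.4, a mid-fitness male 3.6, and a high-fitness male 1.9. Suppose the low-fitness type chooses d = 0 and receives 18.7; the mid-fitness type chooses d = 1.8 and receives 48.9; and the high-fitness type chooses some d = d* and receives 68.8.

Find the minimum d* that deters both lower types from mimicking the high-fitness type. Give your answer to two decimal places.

Mid-fitness type (on-path payoff 48.9 − 3.6×1.8 = 42.42) won't mimic when 42.42 ≥ 68.8 − 3.6·d*, i.e. d* ≥ 7.33.
Low-fitness type (on-path payoff 18.7) won't mimic when 18.7 ≥ 68.8 − 6.4·d*, i.e. d* ≥ 7.83.
Both must hold, so d* = max(7.83, 7.33) = 7.83. The low-fitness type's constraint binds.

7.83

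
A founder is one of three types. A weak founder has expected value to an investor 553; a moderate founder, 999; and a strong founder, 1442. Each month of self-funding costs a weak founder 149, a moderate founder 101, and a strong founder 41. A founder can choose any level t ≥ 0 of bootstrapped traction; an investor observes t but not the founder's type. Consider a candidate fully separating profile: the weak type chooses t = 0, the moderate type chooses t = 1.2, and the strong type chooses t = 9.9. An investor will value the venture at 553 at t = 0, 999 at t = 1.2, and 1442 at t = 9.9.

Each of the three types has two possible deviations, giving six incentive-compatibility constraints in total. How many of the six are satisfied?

Weak (own payoff 553): to t=1.2 gives 999 − 149×1.2 = 820.2 → profitable ✗; to t=9.9 gives 1442 − 149×9.9 = -33.1 → no gain ✓.
Moderate (own payoff 999 − 101×1.2 = 877.8): to t=0 gives 553 → no gain ✓; to t=9.9 gives 1442 − 101×9.9 = 442.1 → no gain ✓.
Strong (own payoff 1442 − 41×9.9 = 1036.1): to t=0 gives 553 → no gain ✓; to t=1.2 gives 999 − 41×1.2 = 949.8 → no gain ✓.
5 of the 6 constraints hold; not an equilibrium.

5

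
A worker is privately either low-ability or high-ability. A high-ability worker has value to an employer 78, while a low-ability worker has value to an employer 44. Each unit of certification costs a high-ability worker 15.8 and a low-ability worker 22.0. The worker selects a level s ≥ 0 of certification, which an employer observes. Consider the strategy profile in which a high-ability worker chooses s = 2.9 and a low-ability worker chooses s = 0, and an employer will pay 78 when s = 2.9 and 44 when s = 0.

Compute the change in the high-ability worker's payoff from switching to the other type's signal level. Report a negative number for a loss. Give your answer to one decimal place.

Playing s = 2.9 the high-ability worker receives 78 − 15.8 × 2.9 = 32.18.
Deviating to s = 0 yields 44 instead.
Gain from deviating: 44 − 32.18 = 11.82, i.e. 11.8 to one decimal place.
The gain is positive, so the high-ability type's incentive-compatibility constraint is violated — this profile is not a separating equilibrium.

11.8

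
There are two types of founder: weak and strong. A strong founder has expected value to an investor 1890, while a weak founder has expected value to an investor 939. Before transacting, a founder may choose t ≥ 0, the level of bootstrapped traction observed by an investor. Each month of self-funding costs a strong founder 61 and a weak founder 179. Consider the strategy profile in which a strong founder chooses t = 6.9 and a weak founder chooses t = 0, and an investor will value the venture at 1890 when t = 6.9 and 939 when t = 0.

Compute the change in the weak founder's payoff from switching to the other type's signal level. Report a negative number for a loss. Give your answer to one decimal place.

Playing t = 0 the weak founder receives 939.
Deviating to t = 6.9 brings payment 1890 at cost 179 × 6.9 = 1235.1, netting 654.9.
Gain from deviating: 654.9 − 939 = -284.1.
The gain is negative, so the weak type's incentive-compatibility constraint is satisfied.

-284.1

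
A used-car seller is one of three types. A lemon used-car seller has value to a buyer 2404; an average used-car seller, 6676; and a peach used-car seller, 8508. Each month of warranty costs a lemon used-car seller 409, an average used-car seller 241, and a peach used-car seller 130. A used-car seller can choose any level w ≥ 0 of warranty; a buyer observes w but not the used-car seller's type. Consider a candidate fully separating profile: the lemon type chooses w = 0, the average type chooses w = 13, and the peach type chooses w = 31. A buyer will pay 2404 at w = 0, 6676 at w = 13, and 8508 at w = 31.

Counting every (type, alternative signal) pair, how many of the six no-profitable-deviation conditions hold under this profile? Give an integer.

5

Lemon (own payoff 2404): to w=13 gives 6676 − 409×13 = 1359 → no gain ✓; to w=31 gives 8508 − 409×31 = -4171 → no gain ✓.
Average (own payoff 6676 − 241×13 = 3543): to w=0 gives 2404 → no gain ✓; to w=31 gives 8508 − 241×31 = 1037 → no gain ✓.
Peach (own payoff 8508 − 130×31 = 4478): to w=0 gives 2404 → no gain ✓; to w=13 gives 6676 − 130×13 = 4986 → profitable ✗.
5 of the 6 constraints hold; not an equilibrium.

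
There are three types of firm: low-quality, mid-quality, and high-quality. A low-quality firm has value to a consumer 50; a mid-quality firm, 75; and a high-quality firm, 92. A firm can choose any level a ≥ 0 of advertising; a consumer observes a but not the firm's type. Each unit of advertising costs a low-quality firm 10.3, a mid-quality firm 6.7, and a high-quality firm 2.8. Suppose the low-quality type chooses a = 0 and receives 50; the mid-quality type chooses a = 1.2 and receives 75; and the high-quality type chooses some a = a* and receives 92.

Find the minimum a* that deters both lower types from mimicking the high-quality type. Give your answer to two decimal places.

Mid-quality type (on-path payoff 75 − 6.7×1.2 = 66.96) won't mimic when 66.96 ≥ 92 − 6.7·a*, i.e. a* ≥ 3.74.
Low-quality type (on-path payoff 50) won't mimic when 50 ≥ 92 − 10.3·a*, i.e. a* ≥ 4.08.
Both must hold, so a* = max(4.08, 3.74) = 4.08. The low-quality type's constraint binds.

4.08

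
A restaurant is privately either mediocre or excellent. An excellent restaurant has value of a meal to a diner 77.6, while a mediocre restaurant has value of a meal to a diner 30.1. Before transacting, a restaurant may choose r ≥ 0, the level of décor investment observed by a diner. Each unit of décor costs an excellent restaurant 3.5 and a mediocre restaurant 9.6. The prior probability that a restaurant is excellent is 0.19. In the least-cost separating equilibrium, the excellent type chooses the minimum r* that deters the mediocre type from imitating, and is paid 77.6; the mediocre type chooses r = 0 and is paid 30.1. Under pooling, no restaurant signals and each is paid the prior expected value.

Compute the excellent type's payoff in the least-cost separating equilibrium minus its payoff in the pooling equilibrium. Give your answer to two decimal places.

Least-cost separating signal: r* solves 30.1 = 77.6 − 9.6·r*, so r* = (77.6 − 30.1)/9.6 ≈ 4.9479.
Excellent type's separating payoff: 77.6 − 3.5 × r* = 77.6 − 3.5 × (77.6 − 30.1)/9.6 = 77.6 − 166.25/9.6 ≈ 60.2823.
Pooling payoff: 0.19 × 77.6 + 0.81 × 30.1 = 39.125.
Difference: 60.2823 − 39.125 = 21.1573, i.e. 21.16 to two decimal places.
The excellent type prefers to separate.

21.16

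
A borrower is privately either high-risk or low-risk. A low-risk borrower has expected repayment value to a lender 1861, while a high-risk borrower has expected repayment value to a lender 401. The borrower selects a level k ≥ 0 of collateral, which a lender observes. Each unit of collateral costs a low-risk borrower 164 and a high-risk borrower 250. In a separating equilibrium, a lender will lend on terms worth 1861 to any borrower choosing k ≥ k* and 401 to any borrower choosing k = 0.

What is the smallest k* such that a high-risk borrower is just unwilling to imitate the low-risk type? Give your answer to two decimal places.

A high-risk borrower choosing k = 0 receives 401.
Imitating at k* instead would pay 1861 at cost 250·k*, netting 1861 − 250·k*.
Indifference: 401 = 1861 − 250·k*, so k* = (1861 − 401) / 250 = 5.84.
At k* the high-risk type's incentive constraint just binds; the low-risk type strictly prefers k* since its per-unit cost is lower.

5.84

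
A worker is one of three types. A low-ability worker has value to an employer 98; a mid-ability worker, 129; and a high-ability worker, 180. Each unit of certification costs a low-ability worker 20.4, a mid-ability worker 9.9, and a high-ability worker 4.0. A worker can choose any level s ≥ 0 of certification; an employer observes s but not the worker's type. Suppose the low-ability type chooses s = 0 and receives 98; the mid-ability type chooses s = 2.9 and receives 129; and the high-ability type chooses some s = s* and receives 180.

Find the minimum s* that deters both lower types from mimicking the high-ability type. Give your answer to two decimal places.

8.05

Mid-ability type (on-path payoff 129 − 9.9×2.9 = 100.29) won't mimic when 100.29 ≥ 180 − 9.9·s*, i.e. s* ≥ 8.05.
Low-ability type (on-path payoff 98) won't mimic when 98 ≥ 180 − 20.4·s*, i.e. s* ≥ 4.02.
Both must hold, so s* = max(4.02, 8.05) = 8.05. The mid-ability type's constraint binds.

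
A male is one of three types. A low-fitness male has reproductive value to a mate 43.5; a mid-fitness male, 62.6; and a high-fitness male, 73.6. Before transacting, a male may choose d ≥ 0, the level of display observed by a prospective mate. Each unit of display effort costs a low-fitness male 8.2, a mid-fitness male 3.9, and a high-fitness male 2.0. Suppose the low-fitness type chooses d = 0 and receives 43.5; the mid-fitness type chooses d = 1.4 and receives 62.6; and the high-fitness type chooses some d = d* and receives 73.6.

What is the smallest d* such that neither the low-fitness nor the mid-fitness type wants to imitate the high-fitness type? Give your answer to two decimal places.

Low-fitness type (on-path payoff 43.5) won't mimic when 43.5 ≥ 73.6 − 8.2·d*, i.e. d* ≥ 3.67.
Mid-fitness type (on-path payoff 62.6 − 3.9×1.4 = 57.14) won't mimic when 57.14 ≥ 73.6 − 3.9·d*, i.e. d* ≥ 4.22.
Both must hold, so d* = max(3.67, 4.22) = 4.22. The mid-fitness type's constraint binds.

4.22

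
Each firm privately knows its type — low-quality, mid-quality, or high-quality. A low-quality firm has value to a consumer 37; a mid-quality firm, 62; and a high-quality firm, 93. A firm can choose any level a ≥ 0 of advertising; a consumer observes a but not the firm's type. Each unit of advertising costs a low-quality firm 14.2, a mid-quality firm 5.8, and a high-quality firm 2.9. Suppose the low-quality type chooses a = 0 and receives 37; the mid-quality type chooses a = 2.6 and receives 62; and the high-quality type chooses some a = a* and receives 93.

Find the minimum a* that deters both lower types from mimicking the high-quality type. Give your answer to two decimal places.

Low-quality type (on-path payoff 37) won't mimic when 37 ≥ 93 − 14.2·a*, i.e. a* ≥ 3.94.
Mid-quality type (on-path payoff 62 − 5.8×2.6 = 46.92) won't mimic when 46.92 ≥ 93 − 5.8·a*, i.e. a* ≥ 7.94.
Both must hold, so a* = max(3.94, 7.94) = 7.94. The mid-quality type's constraint binds.

7.94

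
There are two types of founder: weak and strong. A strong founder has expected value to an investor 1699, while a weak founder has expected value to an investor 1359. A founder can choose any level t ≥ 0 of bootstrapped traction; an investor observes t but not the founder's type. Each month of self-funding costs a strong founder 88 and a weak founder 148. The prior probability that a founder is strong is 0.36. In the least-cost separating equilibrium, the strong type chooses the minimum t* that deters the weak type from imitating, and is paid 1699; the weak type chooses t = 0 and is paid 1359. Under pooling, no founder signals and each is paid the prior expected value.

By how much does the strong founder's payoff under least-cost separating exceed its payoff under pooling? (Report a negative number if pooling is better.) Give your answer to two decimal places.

15.44

Least-cost separating signal: t* solves 1359 = 1699 − 148·t*, so t* = (1699 − 1359)/148 ≈ 2.2973.
Strong type's separating payoff: 1699 − 88 × t* = 1699 − 88 × (1699 − 1359)/148 = 1699 − 29920/148 ≈ 1496.8378.
Pooling payoff: 0.36 × 1699 + 0.64 × 1359 = 1481.4.
Difference: 1496.8378 − 1481.4 = 15.4378, i.e. 15.44 to two decimal places.
The strong type prefers to separate.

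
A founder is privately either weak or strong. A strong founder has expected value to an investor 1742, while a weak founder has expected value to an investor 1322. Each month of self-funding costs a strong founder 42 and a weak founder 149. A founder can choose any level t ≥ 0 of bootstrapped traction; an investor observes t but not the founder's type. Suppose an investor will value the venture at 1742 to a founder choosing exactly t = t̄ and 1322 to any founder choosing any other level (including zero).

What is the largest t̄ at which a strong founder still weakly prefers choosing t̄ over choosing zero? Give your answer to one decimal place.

10.0

Choosing t̄ yields the strong type 1742 − 42·t̄; choosing zero yields 1322.
The strong type is indifferent at 1742 − 42·t̄ = 1322, i.e. t̄ = (1742 − 1322) / 42 = 10.0.
For any t̄ above 10.0 the strong type would rather pool at zero, so separation collapses.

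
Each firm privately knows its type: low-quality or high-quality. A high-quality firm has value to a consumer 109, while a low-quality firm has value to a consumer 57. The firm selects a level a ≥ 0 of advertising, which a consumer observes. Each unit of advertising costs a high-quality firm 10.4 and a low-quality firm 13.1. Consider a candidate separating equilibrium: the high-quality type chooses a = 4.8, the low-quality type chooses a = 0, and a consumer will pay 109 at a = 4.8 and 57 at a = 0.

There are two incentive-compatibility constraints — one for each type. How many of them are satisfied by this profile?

2

Low-quality type: stay at 0 → 57; mimic → 109 − 13.1 × 4.8 = 46.12. IC holds (57 ≥ 46.12).
High-quality type: signal → 109 − 10.4 × 4.8 = 59.08; deviate to 0 → 57. IC holds (59.08 ≥ 57).
2 of 2 constraints hold, so this is a separating equilibrium.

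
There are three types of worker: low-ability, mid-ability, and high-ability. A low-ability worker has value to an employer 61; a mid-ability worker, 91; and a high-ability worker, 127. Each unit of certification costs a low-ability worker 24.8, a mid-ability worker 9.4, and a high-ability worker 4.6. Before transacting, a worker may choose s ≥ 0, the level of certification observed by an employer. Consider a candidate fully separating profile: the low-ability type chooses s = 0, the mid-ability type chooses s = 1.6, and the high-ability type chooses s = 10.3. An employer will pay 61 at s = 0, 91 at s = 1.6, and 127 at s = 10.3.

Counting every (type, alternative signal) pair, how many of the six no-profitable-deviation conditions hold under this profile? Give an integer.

Mid-ability (own payoff 91 − 9.4×1.6 = 75.96): to s=0 gives 61 → no gain ✓; to s=10.3 gives 127 − 9.4×10.3 = 30.18 → no gain ✓.
High-ability (own payoff 127 − 4.6×10.3 = 79.62): to s=0 gives 61 → no gain ✓; to s=1.6 gives 91 − 4.6×1.6 = 83.64 → profitable ✗.
Low-ability (own payoff 61): to s=1.6 gives 91 − 24.8×1.6 = 51.32 → no gain ✓; to s=10.3 gives 127 − 24.8×10.3 = -128.44 → no gain ✓.
5 of the 6 constraints hold; not an equilibrium.

5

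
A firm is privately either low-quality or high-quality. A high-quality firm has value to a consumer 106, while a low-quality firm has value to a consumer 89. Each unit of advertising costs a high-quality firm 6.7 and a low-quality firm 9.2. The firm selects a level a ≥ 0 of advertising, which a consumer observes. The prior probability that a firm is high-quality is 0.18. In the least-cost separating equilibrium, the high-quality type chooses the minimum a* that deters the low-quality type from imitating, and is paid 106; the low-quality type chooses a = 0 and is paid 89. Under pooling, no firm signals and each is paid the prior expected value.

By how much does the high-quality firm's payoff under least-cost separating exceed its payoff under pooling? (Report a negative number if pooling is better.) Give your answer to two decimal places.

Least-cost separating signal: a* solves 89 = 106 − 9.2·a*, so a* = (106 − 89)/9.2 ≈ 1.8478.
High-quality type's separating payoff: 106 − 6.7 × a* = 106 − 6.7 × (106 − 89)/9.2 = 106 − 113.9/9.2 ≈ 93.6196.
Pooling payoff: 0.18 × 106 + 0.82 × 89 = 92.06.
Difference: 93.6196 − 92.06 = 1.5596, i.e. 1.56 to two decimal places.
The high-quality type prefers to separate.

1.56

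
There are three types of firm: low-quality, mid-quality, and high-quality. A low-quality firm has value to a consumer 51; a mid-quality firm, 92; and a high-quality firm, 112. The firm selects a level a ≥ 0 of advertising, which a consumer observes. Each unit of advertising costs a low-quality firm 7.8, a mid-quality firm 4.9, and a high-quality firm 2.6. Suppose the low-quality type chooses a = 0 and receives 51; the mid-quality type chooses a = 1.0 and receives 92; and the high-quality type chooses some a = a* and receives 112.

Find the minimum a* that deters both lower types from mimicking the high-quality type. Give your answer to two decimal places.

Mid-quality type (on-path payoff 92 − 4.9×1.0 = 87.1) won't mimic when 87.1 ≥ 112 − 4.9·a*, i.e. a* ≥ 5.08.
Low-quality type (on-path payoff 51) won't mimic when 51 ≥ 112 − 7.8·a*, i.e. a* ≥ 7.82.
Both must hold, so a* = max(7.82, 5.08) = 7.82. The low-quality type's constraint binds.

7.82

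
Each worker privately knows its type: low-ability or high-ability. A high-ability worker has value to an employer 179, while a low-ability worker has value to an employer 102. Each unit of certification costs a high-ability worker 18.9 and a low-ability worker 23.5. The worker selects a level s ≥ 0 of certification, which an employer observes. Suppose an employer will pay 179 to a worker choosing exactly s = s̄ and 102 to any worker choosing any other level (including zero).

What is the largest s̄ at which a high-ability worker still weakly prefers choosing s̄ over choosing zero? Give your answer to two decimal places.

Choosing s̄ yields the high-ability type 179 − 18.9·s̄; choosing zero yields 102.
The high-ability type is indifferent at 179 − 18.9·s̄ = 102, i.e. s̄ = (179 − 102) / 18.9 ≈ 4.07.
For any s̄ above 4.07 the high-ability type would rather pool at zero, so separation collapses.

4.07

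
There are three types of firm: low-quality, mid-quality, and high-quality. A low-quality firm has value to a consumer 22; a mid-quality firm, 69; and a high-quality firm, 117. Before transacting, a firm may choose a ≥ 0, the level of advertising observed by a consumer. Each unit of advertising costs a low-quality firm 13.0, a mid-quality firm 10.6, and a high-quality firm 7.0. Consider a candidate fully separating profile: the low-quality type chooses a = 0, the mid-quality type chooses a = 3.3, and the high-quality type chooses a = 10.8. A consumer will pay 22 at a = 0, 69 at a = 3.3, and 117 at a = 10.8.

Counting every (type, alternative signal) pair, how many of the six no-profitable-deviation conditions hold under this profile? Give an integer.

4

Mid-quality (own payoff 69 − 10.6×3.3 = 34.02): to a=0 gives 22 → no gain ✓; to a=10.8 gives 117 − 10.6×10.8 = 2.52 → no gain ✓.
High-quality (own payoff 117 − 7.0×10.8 = 41.4): to a=0 gives 22 → no gain ✓; to a=3.3 gives 69 − 7.0×3.3 = 45.9 → profitable ✗.
Low-quality (own payoff 22): to a=3.3 gives 69 − 13.0×3.3 = 26.1 → profitable ✗; to a=10.8 gives 117 − 13.0×10.8 = -23.4 → no gain ✓.
4 of the 6 constraints hold; not an equilibrium.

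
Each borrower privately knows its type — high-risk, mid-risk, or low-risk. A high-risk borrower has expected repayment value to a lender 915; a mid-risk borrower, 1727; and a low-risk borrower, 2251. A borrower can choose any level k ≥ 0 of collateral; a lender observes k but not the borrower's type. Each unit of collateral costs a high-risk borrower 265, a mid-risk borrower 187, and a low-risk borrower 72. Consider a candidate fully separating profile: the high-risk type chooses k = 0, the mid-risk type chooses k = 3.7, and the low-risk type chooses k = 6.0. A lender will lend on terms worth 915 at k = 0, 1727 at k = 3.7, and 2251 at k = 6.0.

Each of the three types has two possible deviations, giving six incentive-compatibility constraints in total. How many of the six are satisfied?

5

High-risk (own payoff 915): to k=3.7 gives 1727 − 265×3.7 = 746.5 → no gain ✓; to k=6.0 gives 2251 − 265×6.0 = 661 → no gain ✓.
Mid-risk (own payoff 1727 − 187×3.7 = 1035.1): to k=0 gives 915 → no gain ✓; to k=6.0 gives 2251 − 187×6.0 = 1129 → profitable ✗.
Low-risk (own payoff 2251 − 72×6.0 = 1819): to k=0 gives 915 → no gain ✓; to k=3.7 gives 1727 − 72×3.7 = 1460.6 → no gain ✓.
5 of the 6 constraints hold; not an equilibrium.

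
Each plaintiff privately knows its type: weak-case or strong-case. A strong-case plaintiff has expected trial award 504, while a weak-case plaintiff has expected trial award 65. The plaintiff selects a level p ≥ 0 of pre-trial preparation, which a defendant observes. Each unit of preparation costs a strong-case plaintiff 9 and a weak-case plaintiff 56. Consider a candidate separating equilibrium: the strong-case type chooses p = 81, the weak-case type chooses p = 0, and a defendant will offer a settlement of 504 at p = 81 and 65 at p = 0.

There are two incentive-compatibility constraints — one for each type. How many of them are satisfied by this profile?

1

Strong-case type: signal → 504 − 9 × 81 = -225; deviate to 0 → 65. IC fails (-225 < 65).
Weak-case type: stay at 0 → 65; mimic → 504 − 56 × 81 = -4032. IC holds (65 ≥ -4032).
1 of 2 constraints hold, so this profile is not an equilibrium.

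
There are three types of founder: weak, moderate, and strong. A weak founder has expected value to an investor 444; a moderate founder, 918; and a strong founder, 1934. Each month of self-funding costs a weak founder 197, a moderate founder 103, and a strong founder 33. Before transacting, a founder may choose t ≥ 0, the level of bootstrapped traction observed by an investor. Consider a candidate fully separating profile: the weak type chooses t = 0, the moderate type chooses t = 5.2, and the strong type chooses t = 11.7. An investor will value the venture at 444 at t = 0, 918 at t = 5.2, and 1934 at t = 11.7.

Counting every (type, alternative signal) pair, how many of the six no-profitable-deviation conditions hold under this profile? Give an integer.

4

Weak (own payoff 444): to t=5.2 gives 918 − 197×5.2 = -106.4 → no gain ✓; to t=11.7 gives 1934 − 197×11.7 = -370.9 → no gain ✓.
Strong (own payoff 1934 − 33×11.7 = 1547.9): to t=0 gives 444 → no gain ✓; to t=5.2 gives 918 − 33×5.2 = 746.4 → no gain ✓.
Moderate (own payoff 918 − 103×5.2 = 382.4): to t=0 gives 444 → profitable ✗; to t=11.7 gives 1934 − 103×11.7 = 728.9 → profitable ✗.
4 of the 6 constraints hold; not an equilibrium.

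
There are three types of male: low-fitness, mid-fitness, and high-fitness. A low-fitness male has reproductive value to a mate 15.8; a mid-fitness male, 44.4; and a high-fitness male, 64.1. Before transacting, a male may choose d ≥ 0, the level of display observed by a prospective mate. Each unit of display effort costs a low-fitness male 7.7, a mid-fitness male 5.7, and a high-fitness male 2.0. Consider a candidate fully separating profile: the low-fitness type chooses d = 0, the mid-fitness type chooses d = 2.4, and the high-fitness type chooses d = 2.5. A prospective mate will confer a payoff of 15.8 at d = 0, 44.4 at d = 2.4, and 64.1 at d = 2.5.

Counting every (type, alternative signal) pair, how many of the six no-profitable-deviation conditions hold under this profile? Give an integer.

Low-fitness (own payoff 15.8): to d=2.4 gives 44.4 − 7.7×2.4 = 25.92 → profitable ✗; to d=2.5 gives 64.1 − 7.7×2.5 = 44.85 → profitable ✗.
High-fitness (own payoff 64.1 − 2.0×2.5 = 59.1): to d=0 gives 15.8 → no gain ✓; to d=2.4 gives 44.4 − 2.0×2.4 = 39.6 → no gain ✓.
Mid-fitness (own payoff 44.4 − 5.7×2.4 = 30.72): to d=0 gives 15.8 → no gain ✓; to d=2.5 gives 64.1 − 5.7×2.5 = 49.85 → profitable ✗.
3 of the 6 constraints hold; not an equilibrium.

3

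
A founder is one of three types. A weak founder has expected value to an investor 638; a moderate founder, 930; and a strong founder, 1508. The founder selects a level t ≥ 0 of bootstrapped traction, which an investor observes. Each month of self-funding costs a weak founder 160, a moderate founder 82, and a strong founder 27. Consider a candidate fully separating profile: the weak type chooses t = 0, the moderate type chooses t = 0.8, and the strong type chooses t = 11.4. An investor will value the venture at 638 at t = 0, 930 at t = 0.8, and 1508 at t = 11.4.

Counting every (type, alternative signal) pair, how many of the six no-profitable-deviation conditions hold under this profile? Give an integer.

5

Weak (own payoff 638): to t=0.8 gives 930 − 160×0.8 = 802 → profitable ✗; to t=11.4 gives 1508 − 160×11.4 = -316 → no gain ✓.
Strong (own payoff 1508 − 27×11.4 = 1200.2): to t=0 gives 638 → no gain ✓; to t=0.8 gives 930 − 27×0.8 = 908.4 → no gain ✓.
Moderate (own payoff 930 − 82×0.8 = 864.4): to t=0 gives 638 → no gain ✓; to t=11.4 gives 1508 − 82×11.4 = 573.2 → no gain ✓.
5 of the 6 constraints hold; not an equilibrium.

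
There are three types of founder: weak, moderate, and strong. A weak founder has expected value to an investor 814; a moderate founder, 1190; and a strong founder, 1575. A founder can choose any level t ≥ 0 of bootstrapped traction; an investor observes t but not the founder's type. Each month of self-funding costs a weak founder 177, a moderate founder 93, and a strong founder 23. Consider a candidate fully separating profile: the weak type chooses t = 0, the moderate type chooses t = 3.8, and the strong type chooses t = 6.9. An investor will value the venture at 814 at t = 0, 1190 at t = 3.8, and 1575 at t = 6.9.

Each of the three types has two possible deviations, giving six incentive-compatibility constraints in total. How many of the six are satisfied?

5

Strong (own payoff 1575 − 23×6.9 = 1416.3): to t=0 gives 814 → no gain ✓; to t=3.8 gives 1190 − 23×3.8 = 1102.6 → no gain ✓.
Moderate (own payoff 1190 − 93×3.8 = 836.6): to t=0 gives 814 → no gain ✓; to t=6.9 gives 1575 − 93×6.9 = 933.3 → profitable ✗.
Weak (own payoff 814): to t=3.8 gives 1190 − 177×3.8 = 517.4 → no gain ✓; to t=6.9 gives 1575 − 177×6.9 = 353.7 → no gain ✓.
5 of the 6 constraints hold; not an equilibrium.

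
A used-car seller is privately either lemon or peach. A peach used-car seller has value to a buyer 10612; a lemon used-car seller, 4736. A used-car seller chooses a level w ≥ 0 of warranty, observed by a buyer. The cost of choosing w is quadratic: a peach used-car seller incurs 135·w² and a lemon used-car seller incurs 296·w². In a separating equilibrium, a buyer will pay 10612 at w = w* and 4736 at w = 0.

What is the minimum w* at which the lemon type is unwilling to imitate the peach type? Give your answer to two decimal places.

4.46

The lemon type at w = 0 receives 4736; imitating at w* yields 10612 − 296·w*².
Indifference: 4736 = 10612 − 296·w*², so w*² = (10612 − 4736) / 296 ≈ 19.8514.
w* = √19.8514 ≈ 4.46.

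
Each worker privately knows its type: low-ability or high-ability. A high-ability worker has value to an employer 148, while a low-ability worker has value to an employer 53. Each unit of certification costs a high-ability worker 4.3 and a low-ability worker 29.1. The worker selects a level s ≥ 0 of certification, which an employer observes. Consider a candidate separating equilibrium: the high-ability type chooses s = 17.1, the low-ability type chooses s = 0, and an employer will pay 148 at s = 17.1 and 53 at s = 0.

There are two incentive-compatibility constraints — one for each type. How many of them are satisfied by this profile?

High-ability type: signal → 148 − 4.3 × 17.1 = 74.47; deviate to 0 → 53. IC holds (74.47 ≥ 53).
Low-ability type: stay at 0 → 53; mimic → 148 − 29.1 × 17.1 = -349.61. IC holds (53 ≥ -349.61).
2 of 2 constraints hold, so this is a separating equilibrium.

2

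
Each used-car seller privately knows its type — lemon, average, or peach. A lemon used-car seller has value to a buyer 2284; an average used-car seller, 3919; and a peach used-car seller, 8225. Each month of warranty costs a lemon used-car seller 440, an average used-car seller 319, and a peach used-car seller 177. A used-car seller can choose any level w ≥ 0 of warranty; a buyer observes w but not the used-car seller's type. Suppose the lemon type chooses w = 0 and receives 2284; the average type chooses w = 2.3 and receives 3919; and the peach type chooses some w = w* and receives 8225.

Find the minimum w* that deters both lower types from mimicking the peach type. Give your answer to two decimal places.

15.80

Lemon type (on-path payoff 2284) won't mimic when 2284 ≥ 8225 − 440·w*, i.e. w* ≥ 13.50.
Average type (on-path payoff 3919 − 319×2.3 = 3185.3) won't mimic when 3185.3 ≥ 8225 − 319·w*, i.e. w* ≥ 15.80.
Both must hold, so w* = max(13.50, 15.80) = 15.80. The average type's constraint binds.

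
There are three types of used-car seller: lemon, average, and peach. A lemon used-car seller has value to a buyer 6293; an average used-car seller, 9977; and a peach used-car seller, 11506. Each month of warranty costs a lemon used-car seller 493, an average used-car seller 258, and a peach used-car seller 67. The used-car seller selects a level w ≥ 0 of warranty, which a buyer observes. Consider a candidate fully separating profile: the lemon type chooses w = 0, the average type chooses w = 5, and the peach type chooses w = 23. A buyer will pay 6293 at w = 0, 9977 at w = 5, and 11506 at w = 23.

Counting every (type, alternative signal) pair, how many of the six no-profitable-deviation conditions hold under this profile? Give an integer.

5

Lemon (own payoff 6293): to w=5 gives 9977 − 493×5 = 7512 → profitable ✗; to w=23 gives 11506 − 493×23 = 167 → no gain ✓.
Peach (own payoff 11506 − 67×23 = 9965): to w=0 gives 6293 → no gain ✓; to w=5 gives 9977 − 67×5 = 9642 → no gain ✓.
Average (own payoff 9977 − 258×5 = 8687): to w=0 gives 6293 → no gain ✓; to w=23 gives 11506 − 258×23 = 5572 → no gain ✓.
5 of the 6 constraints hold; not an equilibrium.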